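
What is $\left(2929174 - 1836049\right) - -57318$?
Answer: $1150443$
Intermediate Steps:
$\left(2929174 - 1836049\right) - -57318 = 1093125 + 57318 = 1150443$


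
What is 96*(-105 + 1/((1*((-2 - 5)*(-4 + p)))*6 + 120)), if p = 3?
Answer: -272144/27 ≈ -10079.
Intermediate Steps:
96*(-105 + 1/((1*((-2 - 5)*(-4 + p)))*6 + 120)) = 96*(-105 + 1/((1*((-2 - 5)*(-4 + 3)))*6 + 120)) = 96*(-105 + 1/((1*(-7*(-1)))*6 + 120)) = 96*(-105 + 1/((1*7)*6 + 120)) = 96*(-105 + 1/(7*6 + 120)) = 96*(-105 + 1/(42 + 120)) = 96*(-105 + 1/162) = 96*(-17009/162) = -272144/27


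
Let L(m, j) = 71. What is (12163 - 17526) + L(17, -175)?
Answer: -5292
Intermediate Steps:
(12163 - 17526) + L(17, -175) = (12163 - 17526) + 71 = -5363 + 71 = -5292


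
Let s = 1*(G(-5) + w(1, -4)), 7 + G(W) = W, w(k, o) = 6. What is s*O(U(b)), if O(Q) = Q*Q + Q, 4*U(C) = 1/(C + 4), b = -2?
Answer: -27/32 ≈ -0.84375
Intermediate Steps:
G(W) = -7 + W
U(C) = 1/(4*(4 + C)) (U(C) = 1/(4*(C + 4)) = 1/(4*(4 + C)))
O(Q) = Q + Q² (O(Q) = Q² + Q = Q + Q²)
s = -6 (s = 1*((-7 - 5) + 6) = 1*(-12 + 6) = 1*(-6) = -6)
s*O(U(b)) = -6*1/(4*(4 - 2))*(1 + 1/(4*(4 - 2))) = -6*(¼)/2*(1 + (¼)/2) = -6*(¼)*(½)*(1 + (¼)*(½)) = -3*(1 + ⅛)/4 = -3*9/(4*8) = -6*9/64 = -27/32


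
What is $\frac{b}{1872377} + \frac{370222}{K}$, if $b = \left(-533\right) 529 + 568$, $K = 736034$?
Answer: $\frac{18695511018}{53005120493} \approx 0.35271$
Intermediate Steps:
$b = -281389$ ($b = -281957 + 568 = -281389$)
$\frac{b}{1872377} + \frac{370222}{K} = - \frac{281389}{1872377} + \frac{370222}{736034} = \left(-281389\right) \frac{1}{1872377} + 370222 \cdot \frac{1}{736034} = - \frac{281389}{1872377} + \frac{185111}{368017} = \frac{18695511018}{53005120493}$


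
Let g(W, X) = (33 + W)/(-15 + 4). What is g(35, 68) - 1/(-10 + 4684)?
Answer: -317843/51414 ≈ -6.1820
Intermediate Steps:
g(W, X) = -3 - W/11 (g(W, X) = (33 + W)/(-11) = (33 + W)*(-1/11) = -3 - W/11)
g(35, 68) - 1/(-10 + 4684) = (-3 - 1/11*35) - 1/(-10 + 4684) = (-3 - 35/11) - 1/4674 = -68/11 - 1*1/4674 = -68/11 - 1/4674 = -317843/51414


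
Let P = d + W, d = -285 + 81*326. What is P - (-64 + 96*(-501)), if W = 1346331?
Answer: 1420612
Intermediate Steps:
d = 26121 (d = -285 + 26406 = 26121)
P = 1372452 (P = 26121 + 1346331 = 1372452)
P - (-64 + 96*(-501)) = 1372452 - (-64 + 96*(-501)) = 1372452 - (-64 - 48096) = 1372452 - 1*(-48160) = 1372452 + 48160 = 1420612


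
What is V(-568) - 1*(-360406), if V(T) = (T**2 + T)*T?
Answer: -182567402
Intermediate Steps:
V(T) = T*(T + T**2) (V(T) = (T + T**2)*T = T*(T + T**2))
V(-568) - 1*(-360406) = (-568)**2*(1 - 568) - 1*(-360406) = 322624*(-567) + 360406 = -182927808 + 360406 = -182567402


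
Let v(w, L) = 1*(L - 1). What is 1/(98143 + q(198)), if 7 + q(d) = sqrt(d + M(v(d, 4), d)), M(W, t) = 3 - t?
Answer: 32712/3210224831 - sqrt(3)/9630674493 ≈ 1.0190e-5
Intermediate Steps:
v(w, L) = -1 + L (v(w, L) = 1*(-1 + L) = -1 + L)
q(d) = -7 + sqrt(3) (q(d) = -7 + sqrt(d + (3 - d)) = -7 + sqrt(3))
1/(98143 + q(198)) = 1/(98143 + (-7 + sqrt(3))) = 1/(98136 + sqrt(3))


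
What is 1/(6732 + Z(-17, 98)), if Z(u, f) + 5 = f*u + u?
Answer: 1/5044 ≈ 0.00019826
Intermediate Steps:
Z(u, f) = -5 + u + f*u (Z(u, f) = -5 + (f*u + u) = -5 + (u + f*u) = -5 + u + f*u)
1/(6732 + Z(-17, 98)) = 1/(6732 + (-5 - 17 + 98*(-17))) = 1/(6732 + (-5 - 17 - 1666)) = 1/(6732 - 1688) = 1/5044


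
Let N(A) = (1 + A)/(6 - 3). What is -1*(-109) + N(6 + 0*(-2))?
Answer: 334/3 ≈ 111.33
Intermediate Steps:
N(A) = ⅓ + A/3 (N(A) = (1 + A)/3 = (1 + A)*(⅓) = ⅓ + A/3)
-1*(-109) + N(6 + 0*(-2)) = -1*(-109) + (⅓ + (6 + 0*(-2))/3) = 109 + (⅓ + (6 + 0)/3) = 109 + (⅓ + (⅓)*6) = 109 + (⅓ + 2) = 109 + 7/3 = 334/3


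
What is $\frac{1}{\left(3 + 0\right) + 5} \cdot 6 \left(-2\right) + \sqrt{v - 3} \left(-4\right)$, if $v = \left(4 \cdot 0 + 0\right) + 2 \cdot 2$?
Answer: $- \frac{11}{2} \approx -5.5$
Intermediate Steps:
$v = 4$ ($v = \left(0 + 0\right) + 4 = 0 + 4 = 4$)
$\frac{1}{\left(3 + 0\right) + 5} \cdot 6 \left(-2\right) + \sqrt{v - 3} \left(-4\right) = \frac{1}{\left(3 + 0\right) + 5} \cdot 6 \left(-2\right) + \sqrt{4 - 3} \left(-4\right) = \frac{1}{3 + 5} \cdot 6 \left(-2\right) + \sqrt{1} \left(-4\right) = \frac{1}{8} \cdot 6 \left(-2\right) + 1 \left(-4\right) = \frac{1}{8} \cdot 6 \left(-2\right) - 4 = \frac{3}{4} \left(-2\right) - 4 = - \frac{3}{2} - 4 = - \frac{11}{2}$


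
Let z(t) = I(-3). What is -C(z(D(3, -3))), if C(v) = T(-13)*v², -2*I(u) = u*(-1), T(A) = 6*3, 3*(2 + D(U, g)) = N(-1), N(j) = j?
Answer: -81/2 ≈ -40.500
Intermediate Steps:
D(U, g) = -7/3 (D(U, g) = -2 + (⅓)*(-1) = -2 - ⅓ = -7/3)
T(A) = 18
I(u) = u/2 (I(u) = -u*(-1)/2 = -(-1)*u/2 = u/2)
z(t) = -3/2 (z(t) = (½)*(-3) = -3/2)
C(v) = 18*v²
-C(z(D(3, -3))) = -18*(-3/2)² = -18*9/4 = -1*81/2 = -81/2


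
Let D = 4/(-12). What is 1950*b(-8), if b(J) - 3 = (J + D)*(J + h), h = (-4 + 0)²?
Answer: -124150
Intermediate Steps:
D = -⅓ (D = 4*(-1/12) = -⅓ ≈ -0.33333)
h = 16 (h = (-4)² = 16)
b(J) = 3 + (16 + J)*(-⅓ + J) (b(J) = 3 + (J - ⅓)*(J + 16) = 3 + (-⅓ + J)*(16 + J) = 3 + (16 + J)*(-⅓ + J))
1950*b(-8) = 1950*(-7/3 + (-8)² + (47/3)*(-8)) = 1950*(-7/3 + 64 - 376/3) = 1950*(-191/3) = -124150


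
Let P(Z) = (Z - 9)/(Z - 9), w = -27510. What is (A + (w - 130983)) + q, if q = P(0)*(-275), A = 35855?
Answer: -122913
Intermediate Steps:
P(Z) = 1 (P(Z) = (-9 + Z)/(-9 + Z) = 1)
q = -275 (q = 1*(-275) = -275)
(A + (w - 130983)) + q = (35855 + (-27510 - 130983)) - 275 = (35855 - 158493) - 275 = -122638 - 275 = -122913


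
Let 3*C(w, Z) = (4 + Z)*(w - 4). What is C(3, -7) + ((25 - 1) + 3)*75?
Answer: 2026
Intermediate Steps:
C(w, Z) = (-4 + w)*(4 + Z)/3 (C(w, Z) = ((4 + Z)*(w - 4))/3 = ((4 + Z)*(-4 + w))/3 = ((-4 + w)*(4 + Z))/3 = (-4 + w)*(4 + Z)/3)
C(3, -7) + ((25 - 1) + 3)*75 = (-16/3 - 4/3*(-7) + (4/3)*3 + (⅓)*(-7)*3) + ((25 - 1) + 3)*75 = (-16/3 + 28/3 + 4 - 7) + (24 + 3)*75 = 1 + 27*75 = 1 + 2025 = 2026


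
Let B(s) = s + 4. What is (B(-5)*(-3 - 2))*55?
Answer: 275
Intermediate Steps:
B(s) = 4 + s
(B(-5)*(-3 - 2))*55 = ((4 - 5)*(-3 - 2))*55 = -1*(-5)*55 = 5*55 = 275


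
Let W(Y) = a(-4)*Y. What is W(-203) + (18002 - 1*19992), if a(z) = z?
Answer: -1178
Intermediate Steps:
W(Y) = -4*Y
W(-203) + (18002 - 1*19992) = -4*(-203) + (18002 - 1*19992) = 812 + (18002 - 19992) = 812 - 1990 = -1178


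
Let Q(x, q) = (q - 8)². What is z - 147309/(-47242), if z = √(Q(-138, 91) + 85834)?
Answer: 147309/47242 + √92723 ≈ 307.62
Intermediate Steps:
Q(x, q) = (-8 + q)²
z = √92723 (z = √((-8 + 91)² + 85834) = √(83² + 85834) = √(6889 + 85834) = √92723 ≈ 304.50)
z - 147309/(-47242) = √92723 - 147309/(-47242) = √92723 - 147309*(-1)/47242 = √92723 - 1*(-147309/47242) = √92723 + 147309/47242 = 147309/47242 + √92723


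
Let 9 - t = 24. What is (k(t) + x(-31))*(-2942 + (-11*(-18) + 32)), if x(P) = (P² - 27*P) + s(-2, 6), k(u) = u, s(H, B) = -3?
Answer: -4827360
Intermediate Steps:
t = -15 (t = 9 - 1*24 = 9 - 24 = -15)
x(P) = -3 + P² - 27*P (x(P) = (P² - 27*P) - 3 = -3 + P² - 27*P)
(k(t) + x(-31))*(-2942 + (-11*(-18) + 32)) = (-15 + (-3 + (-31)² - 27*(-31)))*(-2942 + (-11*(-18) + 32)) = (-15 + (-3 + 961 + 837))*(-2942 + (198 + 32)) = (-15 + 1795)*(-2942 + 230) = 1780*(-2712) = -4827360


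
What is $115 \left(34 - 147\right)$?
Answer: $-12995$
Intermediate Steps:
$115 \left(34 - 147\right) = 115 \left(-113\right) = -12995$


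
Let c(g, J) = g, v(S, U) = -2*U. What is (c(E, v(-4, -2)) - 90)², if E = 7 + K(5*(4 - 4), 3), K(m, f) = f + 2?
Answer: 6084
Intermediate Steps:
K(m, f) = 2 + f
E = 12 (E = 7 + (2 + 3) = 7 + 5 = 12)
(c(E, v(-4, -2)) - 90)² = (12 - 90)² = (-78)² = 6084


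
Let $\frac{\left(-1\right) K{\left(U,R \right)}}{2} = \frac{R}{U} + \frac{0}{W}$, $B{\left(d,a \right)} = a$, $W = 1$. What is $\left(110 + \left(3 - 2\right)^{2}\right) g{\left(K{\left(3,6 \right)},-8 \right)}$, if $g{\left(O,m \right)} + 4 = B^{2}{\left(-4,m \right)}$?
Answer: $6660$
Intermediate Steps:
$K{\left(U,R \right)} = - \frac{2 R}{U}$ ($K{\left(U,R \right)} = - 2 \left(\frac{R}{U} + \frac{0}{1}\right) = - 2 \left(\frac{R}{U} + 0 \cdot 1\right) = - 2 \left(\frac{R}{U} + 0\right) = - 2 \frac{R}{U} = - \frac{2 R}{U}$)
$g{\left(O,m \right)} = -4 + m^{2}$
$\left(110 + \left(3 - 2\right)^{2}\right) g{\left(K{\left(3,6 \right)},-8 \right)} = \left(110 + \left(3 - 2\right)^{2}\right) \left(-4 + \left(-8\right)^{2}\right) = \left(110 + 1^{2}\right) \left(-4 + 64\right) = \left(110 + 1\right) 60 = 111 \cdot 60 = 6660$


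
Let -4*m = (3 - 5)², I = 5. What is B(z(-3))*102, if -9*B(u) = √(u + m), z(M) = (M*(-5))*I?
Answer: -34*√74/3 ≈ -97.493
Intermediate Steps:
m = -1 (m = -(3 - 5)²/4 = -¼*(-2)² = -¼*4 = -1)
z(M) = -25*M (z(M) = (M*(-5))*5 = -5*M*5 = -25*M)
B(u) = -√(-1 + u)/9 (B(u) = -√(u - 1)/9 = -√(-1 + u)/9)
B(z(-3))*102 = -√(-1 - 25*(-3))/9*102 = -√(-1 + 75)/9*102 = -√74/9*102 = -34*√74/3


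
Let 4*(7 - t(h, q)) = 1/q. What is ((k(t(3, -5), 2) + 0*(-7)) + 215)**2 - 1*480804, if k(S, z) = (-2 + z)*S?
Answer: -434579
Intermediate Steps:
t(h, q) = 7 - 1/(4*q)
k(S, z) = S*(-2 + z)
((k(t(3, -5), 2) + 0*(-7)) + 215)**2 - 1*480804 = (((7 - 1/4/(-5))*(-2 + 2) + 0*(-7)) + 215)**2 - 1*480804 = (((7 - 1/4*(-1/5))*0 + 0) + 215)**2 - 480804 = (((7 + 1/20)*0 + 0) + 215)**2 - 480804 = (((141/20)*0 + 0) + 215)**2 - 480804 = ((0 + 0) + 215)**2 - 480804 = (0 + 215)**2 - 480804 = 215**2 - 480804 = 46225 - 480804 = -434579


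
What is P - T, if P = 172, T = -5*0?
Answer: 172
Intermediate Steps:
T = 0
P - T = 172 - 1*0 = 172 + 0 = 172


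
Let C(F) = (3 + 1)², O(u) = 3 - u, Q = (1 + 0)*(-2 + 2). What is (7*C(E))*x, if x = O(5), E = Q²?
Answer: -224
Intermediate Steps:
Q = 0 (Q = 1*0 = 0)
E = 0 (E = 0² = 0)
x = -2 (x = 3 - 1*5 = 3 - 5 = -2)
C(F) = 16 (C(F) = 4² = 16)
(7*C(E))*x = (7*16)*(-2) = 112*(-2) = -224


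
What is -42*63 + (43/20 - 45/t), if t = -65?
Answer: -687221/260 ≈ -2643.2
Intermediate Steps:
-42*63 + (43/20 - 45/t) = -42*63 + (43/20 - 45/(-65)) = -2646 + (43*(1/20) - 45*(-1/65)) = -2646 + (43/20 + 9/13) = -2646 + 739/260 = -687221/260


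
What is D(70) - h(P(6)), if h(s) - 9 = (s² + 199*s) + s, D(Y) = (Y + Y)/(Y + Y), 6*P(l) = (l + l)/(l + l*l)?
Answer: -7729/441 ≈ -17.526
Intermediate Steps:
P(l) = l/(3*(l + l²)) (P(l) = ((l + l)/(l + l*l))/6 = ((2*l)/(l + l²))/6 = (2*l/(l + l²))/6 = l/(3*(l + l²)))
D(Y) = 1 (D(Y) = (2*Y)/((2*Y)) = (2*Y)*(1/(2*Y)) = 1)
h(s) = 9 + s² + 200*s (h(s) = 9 + ((s² + 199*s) + s) = 9 + (s² + 200*s) = 9 + s² + 200*s)
D(70) - h(P(6)) = 1 - (9 + (1/(3*(1 + 6)))² + 200*(1/(3*(1 + 6)))) = 1 - (9 + ((⅓)/7)² + 200*((⅓)/7)) = 1 - (9 + ((⅓)*(⅐))² + 200*((⅓)*(⅐))) = 1 - (9 + (1/21)² + 200*(1/21)) = 1 - (9 + 1/441 + 200/21) = 1 - 1*8170/441 = 1 - 8170/441 = -7729/441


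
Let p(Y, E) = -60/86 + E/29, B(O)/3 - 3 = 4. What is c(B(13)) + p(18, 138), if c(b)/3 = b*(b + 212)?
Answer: 18309777/1247 ≈ 14683.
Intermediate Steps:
B(O) = 21 (B(O) = 9 + 3*4 = 9 + 12 = 21)
c(b) = 3*b*(212 + b) (c(b) = 3*(b*(b + 212)) = 3*(b*(212 + b)) = 3*b*(212 + b))
p(Y, E) = -30/43 + E/29 (p(Y, E) = -60*1/86 + E*(1/29) = -30/43 + E/29)
c(B(13)) + p(18, 138) = 3*21*(212 + 21) + (-30/43 + (1/29)*138) = 3*21*233 + (-30/43 + 138/29) = 14679 + 5064/1247 = 18309777/1247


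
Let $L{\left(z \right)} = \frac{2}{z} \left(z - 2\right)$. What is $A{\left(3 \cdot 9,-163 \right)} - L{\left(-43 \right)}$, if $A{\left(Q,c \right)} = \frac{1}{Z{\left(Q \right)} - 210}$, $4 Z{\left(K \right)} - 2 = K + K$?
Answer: $- \frac{17683}{8428} \approx -2.0981$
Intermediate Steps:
$Z{\left(K \right)} = \frac{1}{2} + \frac{K}{2}$ ($Z{\left(K \right)} = \frac{1}{2} + \frac{K + K}{4} = \frac{1}{2} + \frac{2 K}{4} = \frac{1}{2} + \frac{K}{2}$)
$L{\left(z \right)} = \frac{2 \left(-2 + z\right)}{z}$ ($L{\left(z \right)} = \frac{2}{z} \left(-2 + z\right) = \frac{2 \left(-2 + z\right)}{z}$)
$A{\left(Q,c \right)} = \frac{1}{- \frac{419}{2} + \frac{Q}{2}}$ ($A{\left(Q,c \right)} = \frac{1}{\left(\frac{1}{2} + \frac{Q}{2}\right) - 210} = \frac{1}{- \frac{419}{2} + \frac{Q}{2}}$)
$A{\left(3 \cdot 9,-163 \right)} - L{\left(-43 \right)} = \frac{2}{-419 + 3 \cdot 9} - \left(2 - \frac{4}{-43}\right) = \frac{2}{-419 + 27} - \left(2 - - \frac{4}{43}\right) = \frac{2}{-392} - \left(2 + \frac{4}{43}\right) = 2 \left(- \frac{1}{392}\right) - \frac{90}{43} = - \frac{1}{196} - \frac{90}{43} = - \frac{17683}{8428}$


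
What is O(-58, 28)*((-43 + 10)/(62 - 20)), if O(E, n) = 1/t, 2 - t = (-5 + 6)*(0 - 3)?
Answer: -11/70 ≈ -0.15714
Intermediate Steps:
t = 5 (t = 2 - (-5 + 6)*(0 - 3) = 2 - (-3) = 2 - 1*(-3) = 2 + 3 = 5)
O(E, n) = 1/5
O(-58, 28)*((-43 + 10)/(62 - 20)) = ((-43 + 10)/(62 - 20))/5 = (-33/42)/5 = (-33*1/42)/5 = (1/5)*(-11/14) = -11/70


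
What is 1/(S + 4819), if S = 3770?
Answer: 1/8589 ≈ 0.00011643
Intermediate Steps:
1/(S + 4819) = 1/(3770 + 4819) = 1/8589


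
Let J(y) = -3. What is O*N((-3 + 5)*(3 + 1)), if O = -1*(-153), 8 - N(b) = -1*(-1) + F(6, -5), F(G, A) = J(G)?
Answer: 1530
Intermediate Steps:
F(G, A) = -3
N(b) = 10 (N(b) = 8 - (-1*(-1) - 3) = 8 - (1 - 3) = 8 - 1*(-2) = 8 + 2 = 10)
O = 153
O*N((-3 + 5)*(3 + 1)) = 153*10 = 1530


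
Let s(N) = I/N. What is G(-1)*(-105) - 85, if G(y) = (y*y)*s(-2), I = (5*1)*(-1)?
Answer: -695/2 ≈ -347.50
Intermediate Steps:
I = -5 (I = 5*(-1) = -5)
s(N) = -5/N
G(y) = 5*y**2/2 (G(y) = (y*y)*(-5/(-2)) = y**2*(-5*(-1/2)) = y**2*(5/2) = 5*y**2/2)
G(-1)*(-105) - 85 = ((5/2)*(-1)**2)*(-105) - 85 = ((5/2)*1)*(-105) - 85 = (5/2)*(-105) - 85 = -525/2 - 85 = -695/2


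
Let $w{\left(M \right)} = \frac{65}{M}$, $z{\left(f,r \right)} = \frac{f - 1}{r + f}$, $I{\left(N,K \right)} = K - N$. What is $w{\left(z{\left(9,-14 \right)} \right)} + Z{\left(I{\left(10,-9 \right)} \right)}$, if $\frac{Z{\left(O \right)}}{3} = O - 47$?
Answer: $- \frac{1909}{8} \approx -238.63$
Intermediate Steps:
$z{\left(f,r \right)} = \frac{-1 + f}{f + r}$
$Z{\left(O \right)} = -141 + 3 O$ ($Z{\left(O \right)} = 3 \left(O - 47\right) = 3 \left(-47 + O\right) = -141 + 3 O$)
$w{\left(z{\left(9,-14 \right)} \right)} + Z{\left(I{\left(10,-9 \right)} \right)} = \frac{65}{\frac{1}{9 - 14} \left(-1 + 9\right)} - \left(141 - 3 \left(-9 - 10\right)\right) = \frac{65}{\frac{1}{-5} \cdot 8} - \left(141 - 3 \left(-9 - 10\right)\right) = \frac{65}{\left(- \frac{1}{5}\right) 8} + \left(-141 + 3 \left(-19\right)\right) = \frac{65}{- \frac{8}{5}} - 198 = 65 \left(- \frac{5}{8}\right) - 198 = - \frac{325}{8} - 198 = - \frac{1909}{8}$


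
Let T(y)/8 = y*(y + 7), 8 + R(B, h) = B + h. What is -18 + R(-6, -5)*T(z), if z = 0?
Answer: -18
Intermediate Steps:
R(B, h) = -8 + B + h (R(B, h) = -8 + (B + h) = -8 + B + h)
T(y) = 8*y*(7 + y) (T(y) = 8*(y*(y + 7)) = 8*(y*(7 + y)) = 8*y*(7 + y))
-18 + R(-6, -5)*T(z) = -18 + (-8 - 6 - 5)*(8*0*(7 + 0)) = -18 - 152*0*7 = -18 - 19*0 = -18 + 0 = -18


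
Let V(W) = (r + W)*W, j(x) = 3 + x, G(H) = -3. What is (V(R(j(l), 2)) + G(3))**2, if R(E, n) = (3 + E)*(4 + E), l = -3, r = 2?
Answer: 27225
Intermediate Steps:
V(W) = W*(2 + W) (V(W) = (2 + W)*W = W*(2 + W))
(V(R(j(l), 2)) + G(3))**2 = ((12 + (3 - 3)**2 + 7*(3 - 3))*(2 + (12 + (3 - 3)**2 + 7*(3 - 3))) - 3)**2 = ((12 + 0**2 + 7*0)*(2 + (12 + 0**2 + 7*0)) - 3)**2 = ((12 + 0 + 0)*(2 + (12 + 0 + 0)) - 3)**2 = (12*(2 + 12) - 3)**2 = (12*14 - 3)**2 = (168 - 3)**2 = 165**2 = 27225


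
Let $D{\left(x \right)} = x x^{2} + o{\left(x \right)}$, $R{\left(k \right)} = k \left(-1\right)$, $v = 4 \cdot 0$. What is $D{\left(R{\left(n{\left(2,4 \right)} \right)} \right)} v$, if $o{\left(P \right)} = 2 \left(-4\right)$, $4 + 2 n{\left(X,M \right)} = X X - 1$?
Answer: $0$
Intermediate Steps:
$n{\left(X,M \right)} = - \frac{5}{2} + \frac{X^{2}}{2}$ ($n{\left(X,M \right)} = -2 + \frac{X X - 1}{2} = -2 + \frac{X^{2} - 1}{2} = -2 + \frac{-1 + X^{2}}{2} = -2 + \left(- \frac{1}{2} + \frac{X^{2}}{2}\right) = - \frac{5}{2} + \frac{X^{2}}{2}$)
$o{\left(P \right)} = -8$
$v = 0$
$R{\left(k \right)} = - k$
$D{\left(x \right)} = -8 + x^{3}$ ($D{\left(x \right)} = x x^{2} - 8 = x^{3} - 8 = -8 + x^{3}$)
$D{\left(R{\left(n{\left(2,4 \right)} \right)} \right)} v = \left(-8 + \left(- (- \frac{5}{2} + \frac{2^{2}}{2})\right)^{3}\right) 0 = \left(-8 + \left(- (- \frac{5}{2} + \frac{1}{2} \cdot 4)\right)^{3}\right) 0 = \left(-8 + \left(- (- \frac{5}{2} + 2)\right)^{3}\right) 0 = \left(-8 + \left(\left(-1\right) \left(- \frac{1}{2}\right)\right)^{3}\right) 0 = \left(-8 + \left(\frac{1}{2}\right)^{3}\right) 0 = \left(-8 + \frac{1}{8}\right) 0 = \left(- \frac{63}{8}\right) 0 = 0$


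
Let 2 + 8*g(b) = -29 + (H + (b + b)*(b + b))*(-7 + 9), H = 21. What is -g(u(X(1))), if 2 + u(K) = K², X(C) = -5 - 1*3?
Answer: -30763/8 ≈ -3845.4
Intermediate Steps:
X(C) = -8 (X(C) = -5 - 3 = -8)
u(K) = -2 + K²
g(b) = 11/8 + b² (g(b) = -¼ + (-29 + (21 + (b + b)*(b + b))*(-7 + 9))/8 = -¼ + (-29 + (21 + (2*b)*(2*b))*2)/8 = -¼ + (-29 + (21 + 4*b²)*2)/8 = -¼ + (-29 + (42 + 8*b²))/8 = -¼ + (13 + 8*b²)/8 = -¼ + (13/8 + b²) = 11/8 + b²)
-g(u(X(1))) = -(11/8 + (-2 + (-8)²)²) = -(11/8 + (-2 + 64)²) = -(11/8 + 62²) = -(11/8 + 3844) = -1*30763/8 = -30763/8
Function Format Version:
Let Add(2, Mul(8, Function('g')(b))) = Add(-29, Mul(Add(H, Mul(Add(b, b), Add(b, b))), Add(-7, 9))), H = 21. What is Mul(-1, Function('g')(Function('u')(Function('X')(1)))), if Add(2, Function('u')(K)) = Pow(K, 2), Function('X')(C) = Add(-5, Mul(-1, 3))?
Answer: Rational(-30763, 8) ≈ -3845.4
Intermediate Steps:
Function('X')(C) = -8 (Function('X')(C) = Add(-5, -3) = -8)
Function('u')(K) = Add(-2, Pow(K, 2))
Function('g')(b) = Add(Rational(11, 8), Pow(b, 2)) (Function('g')(b) = Add(Rational(-1, 4), Mul(Rational(1, 8), Add(-29, Mul(Add(21, Mul(Add(b, b), Add(b, b))), Add(-7, 9))))) = Add(Rational(-1, 4), Mul(Rational(1, 8), Add(-29, Mul(Add(21, Mul(Mul(2, b), Mul(2, b))), 2)))) = Add(Rational(-1, 4), Mul(Rational(1, 8), Add(-29, Mul(Add(21, Mul(4, Pow(b, 2))), 2)))) = Add(Rational(-1, 4), Mul(Rational(1, 8), Add(-29, Add(42, Mul(8, Pow(b, 2)))))) = Add(Rational(-1, 4), Mul(Rational(1, 8), Add(13, Mul(8, Pow(b, 2))))) = Add(Rational(-1, 4), Add(Rational(13, 8), Pow(b, 2))) = Add(Rational(11, 8), Pow(b, 2)))
Mul(-1, Function('g')(Function('u')(Function('X')(1)))) = Mul(-1, Add(Rational(11, 8), Pow(Add(-2, Pow(-8, 2)), 2))) = Mul(-1, Add(Rational(11, 8), Pow(Add(-2, 64), 2))) = Mul(-1, Add(Rational(11, 8), Pow(62, 2))) = Mul(-1, Add(Rational(11, 8), 3844)) = Mul(-1, Rational(30763, 8)) = Rational(-30763, 8)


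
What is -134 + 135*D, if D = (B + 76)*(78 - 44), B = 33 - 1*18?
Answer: 417556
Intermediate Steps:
B = 15 (B = 33 - 18 = 15)
D = 3094 (D = (15 + 76)*(78 - 44) = 91*34 = 3094)
-134 + 135*D = -134 + 135*3094 = -134 + 417690 = 417556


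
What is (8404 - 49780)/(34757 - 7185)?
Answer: -10344/6893 ≈ -1.5007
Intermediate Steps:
(8404 - 49780)/(34757 - 7185) = -41376/27572 = -41376*1/27572 = -10344/6893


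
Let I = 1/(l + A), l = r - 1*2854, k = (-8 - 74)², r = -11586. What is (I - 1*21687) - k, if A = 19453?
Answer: -142424342/5013 ≈ -28411.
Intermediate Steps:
k = 6724 (k = (-82)² = 6724)
l = -14440 (l = -11586 - 1*2854 = -11586 - 2854 = -14440)
I = 1/5013 (I = 1/(-14440 + 19453) = 1/5013 ≈ 0.00019948)
(I - 1*21687) - k = (1/5013 - 1*21687) - 1*6724 = (1/5013 - 21687) - 6724 = -108716930/5013 - 6724 = -142424342/5013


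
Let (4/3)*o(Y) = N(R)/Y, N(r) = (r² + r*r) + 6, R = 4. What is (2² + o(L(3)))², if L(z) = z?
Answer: 729/4 ≈ 182.25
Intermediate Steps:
N(r) = 6 + 2*r² (N(r) = (r² + r²) + 6 = 2*r² + 6 = 6 + 2*r²)
o(Y) = 57/(2*Y) (o(Y) = 3*((6 + 2*4²)/Y)/4 = 3*((6 + 2*16)/Y)/4 = 3*((6 + 32)/Y)/4 = 3*(38/Y)/4 = 57/(2*Y))
(2² + o(L(3)))² = (2² + (57/2)/3)² = (4 + (57/2)*(⅓))² = (4 + 19/2)² = (27/2)² = 729/4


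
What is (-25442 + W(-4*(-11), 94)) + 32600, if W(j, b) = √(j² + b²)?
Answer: 7158 + 2*√2693 ≈ 7261.8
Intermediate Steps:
W(j, b) = √(b² + j²)
(-25442 + W(-4*(-11), 94)) + 32600 = (-25442 + √(94² + (-4*(-11))²)) + 32600 = (-25442 + √(8836 + 44²)) + 32600 = (-25442 + √(8836 + 1936)) + 32600 = (-25442 + √10772) + 32600 = (-25442 + 2*√2693) + 32600 = 7158 + 2*√2693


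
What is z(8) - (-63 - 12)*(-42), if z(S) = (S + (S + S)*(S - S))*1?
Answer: -3142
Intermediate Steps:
z(S) = S (z(S) = (S + (2*S)*0)*1 = (S + 0)*1 = S*1 = S)
z(8) - (-63 - 12)*(-42) = 8 - (-63 - 12)*(-42) = 8 - (-75)*(-42) = 8 - 1*3150 = 8 - 3150 = -3142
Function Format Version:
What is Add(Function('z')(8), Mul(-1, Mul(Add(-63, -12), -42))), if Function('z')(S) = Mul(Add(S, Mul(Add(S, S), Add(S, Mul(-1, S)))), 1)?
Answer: -3142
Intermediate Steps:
Function('z')(S) = S (Function('z')(S) = Mul(Add(S, Mul(Mul(2, S), 0)), 1) = Mul(Add(S, 0), 1) = Mul(S, 1) = S)
Add(Function('z')(8), Mul(-1, Mul(Add(-63, -12), -42))) = Add(8, Mul(-1, Mul(Add(-63, -12), -42))) = Add(8, Mul(-1, Mul(-75, -42))) = Add(8, Mul(-1, 3150)) = Add(8, -3150) = -3142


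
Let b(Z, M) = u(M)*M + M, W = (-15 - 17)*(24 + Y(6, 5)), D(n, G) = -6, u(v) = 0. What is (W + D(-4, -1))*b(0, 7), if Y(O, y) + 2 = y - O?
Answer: -4746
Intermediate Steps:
Y(O, y) = -2 + y - O (Y(O, y) = -2 + (y - O) = -2 + y - O)
W = -672 (W = (-15 - 17)*(24 + (-2 + 5 - 1*6)) = -32*(24 + (-2 + 5 - 6)) = -32*(24 - 3) = -32*21 = -672)
b(Z, M) = M (b(Z, M) = 0*M + M = 0 + M = M)
(W + D(-4, -1))*b(0, 7) = (-672 - 6)*7 = -678*7 = -4746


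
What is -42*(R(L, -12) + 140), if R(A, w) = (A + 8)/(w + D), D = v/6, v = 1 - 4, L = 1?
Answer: -146244/25 ≈ -5849.8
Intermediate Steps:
v = -3
D = -½ (D = -3/6 = -3*⅙ = -½ ≈ -0.50000)
R(A, w) = (8 + A)/(-½ + w) (R(A, w) = (A + 8)/(w - ½) = (8 + A)/(-½ + w))
-42*(R(L, -12) + 140) = -42*(2*(8 + 1)/(-1 + 2*(-12)) + 140) = -42*(2*9/(-1 - 24) + 140) = -42*(2*9/(-25) + 140) = -42*(2*(-1/25)*9 + 140) = -42*(-18/25 + 140) = -42*3482/25 = -146244/25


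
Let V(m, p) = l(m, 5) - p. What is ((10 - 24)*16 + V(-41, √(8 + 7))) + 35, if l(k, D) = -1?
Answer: -190 - √15 ≈ -193.87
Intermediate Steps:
V(m, p) = -1 - p
((10 - 24)*16 + V(-41, √(8 + 7))) + 35 = ((10 - 24)*16 + (-1 - √(8 + 7))) + 35 = (-14*16 + (-1 - √15)) + 35 = (-224 + (-1 - √15)) + 35 = (-225 - √15) + 35 = -190 - √15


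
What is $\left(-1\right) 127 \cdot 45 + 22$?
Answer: $-5693$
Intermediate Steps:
$\left(-1\right) 127 \cdot 45 + 22 = \left(-127\right) 45 + 22 = -5715 + 22 = -5693$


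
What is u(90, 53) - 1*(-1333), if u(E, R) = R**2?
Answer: 4142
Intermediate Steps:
u(90, 53) - 1*(-1333) = 53**2 - 1*(-1333) = 2809 + 1333 = 4142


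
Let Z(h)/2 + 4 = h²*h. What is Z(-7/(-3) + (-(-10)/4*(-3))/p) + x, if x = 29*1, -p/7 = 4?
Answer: 133240589/2370816 ≈ 56.200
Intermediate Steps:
p = -28 (p = -7*4 = -28)
x = 29
Z(h) = -8 + 2*h³ (Z(h) = -8 + 2*(h²*h) = -8 + 2*h³)
Z(-7/(-3) + (-(-10)/4*(-3))/p) + x = (-8 + 2*(-7/(-3) + (-(-10)/4*(-3))/(-28))³) + 29 = (-8 + 2*(-7*(-⅓) + (-(-10)/4*(-3))*(-1/28))³) + 29 = (-8 + 2*(7/3 + (-5*(-½)*(-3))*(-1/28))³) + 29 = (-8 + 2*(7/3 + ((5/2)*(-3))*(-1/28))³) + 29 = (-8 + 2*(7/3 - 15/2*(-1/28))³) + 29 = (-8 + 2*(7/3 + 15/56)³) + 29 = (-8 + 2*(437/168)³) + 29 = (-8 + 2*(83453453/4741632)) + 29 = (-8 + 83453453/2370816) + 29 = 64486925/2370816 + 29 = 133240589/2370816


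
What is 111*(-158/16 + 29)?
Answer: 16983/8 ≈ 2122.9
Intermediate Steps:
111*(-158/16 + 29) = 111*(-158*1/16 + 29) = 111*(-79/8 + 29) = 111*(153/8) = 16983/8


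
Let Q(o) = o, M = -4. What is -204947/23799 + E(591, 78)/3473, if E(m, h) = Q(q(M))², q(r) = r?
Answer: -711400147/82653927 ≈ -8.6070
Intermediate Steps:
E(m, h) = 16 (E(m, h) = (-4)² = 16)
-204947/23799 + E(591, 78)/3473 = -204947/23799 + 16/3473 = -711400147/82653927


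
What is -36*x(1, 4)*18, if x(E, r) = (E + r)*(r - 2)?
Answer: -6480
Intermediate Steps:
x(E, r) = (-2 + r)*(E + r) (x(E, r) = (E + r)*(-2 + r) = (-2 + r)*(E + r))
-36*x(1, 4)*18 = -36*(4² - 2*1 - 2*4 + 1*4)*18 = -36*(16 - 2 - 8 + 4)*18 = -36*10*18 = -360*18 = -6480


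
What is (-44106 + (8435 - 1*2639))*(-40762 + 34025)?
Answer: 258094470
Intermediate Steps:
(-44106 + (8435 - 1*2639))*(-40762 + 34025) = (-44106 + (8435 - 2639))*(-6737) = (-44106 + 5796)*(-6737) = -38310*(-6737) = 258094470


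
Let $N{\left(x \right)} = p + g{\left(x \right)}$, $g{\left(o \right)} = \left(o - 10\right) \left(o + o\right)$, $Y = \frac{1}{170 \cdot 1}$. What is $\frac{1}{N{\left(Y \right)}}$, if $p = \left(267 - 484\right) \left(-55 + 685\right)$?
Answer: $- \frac{14450}{1975461199} \approx -7.3147 \cdot 10^{-6}$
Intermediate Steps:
$Y = \frac{1}{170} \approx 0.0058824$
$g{\left(o \right)} = 2 o \left(-10 + o\right)$ ($g{\left(o \right)} = \left(-10 + o\right) 2 o = 2 o \left(-10 + o\right)$)
$p = -136710$ ($p = \left(-217\right) 630 = -136710$)
$N{\left(x \right)} = -136710 + 2 x \left(-10 + x\right)$
$\frac{1}{N{\left(Y \right)}} = \frac{1}{-136710 + 2 \cdot \frac{1}{170} \left(-10 + \frac{1}{170}\right)} = \frac{1}{-136710 + 2 \cdot \frac{1}{170} \left(- \frac{1699}{170}\right)} = \frac{1}{-136710 - \frac{1699}{14450}} = \frac{1}{- \frac{1975461199}{14450}} = - \frac{14450}{1975461199}$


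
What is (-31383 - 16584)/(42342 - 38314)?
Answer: -47967/4028 ≈ -11.908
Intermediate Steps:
(-31383 - 16584)/(42342 - 38314) = -47967/4028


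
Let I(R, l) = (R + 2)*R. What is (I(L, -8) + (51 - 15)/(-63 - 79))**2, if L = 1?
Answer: 38025/5041 ≈ 7.5431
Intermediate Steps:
I(R, l) = R*(2 + R) (I(R, l) = (2 + R)*R = R*(2 + R))
(I(L, -8) + (51 - 15)/(-63 - 79))**2 = (1*(2 + 1) + (51 - 15)/(-63 - 79))**2 = (1*3 + 36/(-142))**2 = (3 + 36*(-1/142))**2 = (3 - 18/71)**2 = (195/71)**2 = 38025/5041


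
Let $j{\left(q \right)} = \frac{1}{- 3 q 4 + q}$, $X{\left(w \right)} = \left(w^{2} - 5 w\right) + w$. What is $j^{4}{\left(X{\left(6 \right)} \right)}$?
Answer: $\frac{1}{303595776} \approx 3.2939 \cdot 10^{-9}$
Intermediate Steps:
$X{\left(w \right)} = w^{2} - 4 w$
$j{\left(q \right)} = - \frac{1}{11 q}$ ($j{\left(q \right)} = \frac{1}{- 12 q + q} = \frac{1}{\left(-11\right) q} = - \frac{1}{11 q}$)
$j^{4}{\left(X{\left(6 \right)} \right)} = \left(- \frac{1}{11 \cdot 6 \left(-4 + 6\right)}\right)^{4} = \left(- \frac{1}{11 \cdot 6 \cdot 2}\right)^{4} = \left(- \frac{1}{11 \cdot 12}\right)^{4} = \left(\left(- \frac{1}{11}\right) \frac{1}{12}\right)^{4} = \left(- \frac{1}{132}\right)^{4} = \frac{1}{303595776}$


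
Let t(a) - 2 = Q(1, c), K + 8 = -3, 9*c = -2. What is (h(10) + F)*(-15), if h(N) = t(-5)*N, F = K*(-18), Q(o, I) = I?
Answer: -9710/3 ≈ -3236.7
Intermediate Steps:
c = -2/9 (c = (⅑)*(-2) = -2/9 ≈ -0.22222)
K = -11 (K = -8 - 3 = -11)
t(a) = 16/9 (t(a) = 2 - 2/9 = 16/9)
F = 198 (F = -11*(-18) = 198)
h(N) = 16*N/9
(h(10) + F)*(-15) = ((16/9)*10 + 198)*(-15) = (160/9 + 198)*(-15) = (1942/9)*(-15) = -9710/3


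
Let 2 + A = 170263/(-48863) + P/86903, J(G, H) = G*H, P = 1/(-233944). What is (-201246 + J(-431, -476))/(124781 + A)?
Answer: 776843544013804112/24790550810519887837 ≈ 0.031336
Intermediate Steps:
P = -1/233944 ≈ -4.2745e-6
A = -5448333061035111/993406066513816 (A = -2 + (170263/(-48863) - 1/233944/86903) = -2 + (170263*(-1/48863) - 1/233944*1/86903) = -2 + (-170263/48863 - 1/20330435432) = -2 - 3461520928007479/993406066513816 = -5448333061035111/993406066513816 ≈ -5.4845)
(-201246 + J(-431, -476))/(124781 + A) = (-201246 - 431*(-476))/(124781 - 5448333061035111/993406066513816) = (-201246 + 205156)/(123952754052599439185/993406066513816) = 3910*(993406066513816/123952754052599439185) = 776843544013804112/24790550810519887837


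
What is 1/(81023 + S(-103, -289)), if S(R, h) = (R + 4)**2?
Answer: 1/90824 ≈ 1.1010e-5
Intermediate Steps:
S(R, h) = (4 + R)**2
1/(81023 + S(-103, -289)) = 1/(81023 + (4 - 103)**2) = 1/(81023 + (-99)**2) = 1/(81023 + 9801) = 1/90824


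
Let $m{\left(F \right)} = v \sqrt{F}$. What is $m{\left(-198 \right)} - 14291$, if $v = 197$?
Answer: $-14291 + 591 i \sqrt{22} \approx -14291.0 + 2772.0 i$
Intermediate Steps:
$m{\left(F \right)} = 197 \sqrt{F}$
$m{\left(-198 \right)} - 14291 = 197 \sqrt{-198} - 14291 = 197 \cdot 3 i \sqrt{22} - 14291 = 591 i \sqrt{22} - 14291 = -14291 + 591 i \sqrt{22}$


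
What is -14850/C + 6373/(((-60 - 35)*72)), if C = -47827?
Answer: -203227471/327136680 ≈ -0.62123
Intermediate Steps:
-14850/C + 6373/(((-60 - 35)*72)) = -14850/(-47827) + 6373/(((-60 - 35)*72)) = -14850*(-1/47827) + 6373/((-95*72)) = 14850/47827 + 6373/(-6840) = 14850/47827 + 6373*(-1/6840) = 14850/47827 - 6373/6840 = -203227471/327136680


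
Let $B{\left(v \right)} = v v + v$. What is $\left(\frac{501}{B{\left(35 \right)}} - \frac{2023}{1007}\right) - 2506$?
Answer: $- \frac{1060569131}{422940} \approx -2507.6$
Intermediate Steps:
$B{\left(v \right)} = v + v^{2}$ ($B{\left(v \right)} = v^{2} + v = v + v^{2}$)
$\left(\frac{501}{B{\left(35 \right)}} - \frac{2023}{1007}\right) - 2506 = \left(\frac{501}{35 \left(1 + 35\right)} - \frac{2023}{1007}\right) - 2506 = \left(\frac{501}{35 \cdot 36} - \frac{2023}{1007}\right) - 2506 = \left(\frac{501}{1260} - \frac{2023}{1007}\right) - 2506 = \left(501 \cdot \frac{1}{1260} - \frac{2023}{1007}\right) - 2506 = \left(\frac{167}{420} - \frac{2023}{1007}\right) - 2506 = - \frac{681491}{422940} - 2506 = - \frac{1060569131}{422940}$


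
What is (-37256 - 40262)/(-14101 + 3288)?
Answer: 77518/10813 ≈ 7.1690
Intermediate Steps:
(-37256 - 40262)/(-14101 + 3288) = -77518/(-10813) = -77518*(-1/10813) = 77518/10813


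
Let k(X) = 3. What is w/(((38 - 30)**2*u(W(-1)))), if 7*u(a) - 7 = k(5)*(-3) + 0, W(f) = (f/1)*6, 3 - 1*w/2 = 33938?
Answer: 237545/64 ≈ 3711.6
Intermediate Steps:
w = -67870 (w = 6 - 2*33938 = 6 - 67876 = -67870)
W(f) = 6*f (W(f) = (f*1)*6 = f*6 = 6*f)
u(a) = -2/7 (u(a) = 1 + (3*(-3) + 0)/7 = 1 + (-9 + 0)/7 = 1 + (1/7)*(-9) = 1 - 9/7 = -2/7)
w/(((38 - 30)**2*u(W(-1)))) = -67870*(-7/(2*(38 - 30)**2)) = -67870/(8**2*(-2/7)) = -67870/(64*(-2/7)) = -67870/(-128/7) = -67870*(-7/128) = 237545/64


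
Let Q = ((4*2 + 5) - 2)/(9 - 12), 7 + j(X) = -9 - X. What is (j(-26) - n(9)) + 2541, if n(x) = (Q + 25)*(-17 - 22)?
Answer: 3383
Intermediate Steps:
j(X) = -16 - X (j(X) = -7 + (-9 - X) = -16 - X)
Q = -11/3 (Q = ((8 + 5) - 2)/(-3) = (13 - 2)*(-⅓) = 11*(-⅓) = -11/3 ≈ -3.6667)
n(x) = -832 (n(x) = (-11/3 + 25)*(-17 - 22) = (64/3)*(-39) = -832)
(j(-26) - n(9)) + 2541 = ((-16 - 1*(-26)) - 1*(-832)) + 2541 = ((-16 + 26) + 832) + 2541 = (10 + 832) + 2541 = 842 + 2541 = 3383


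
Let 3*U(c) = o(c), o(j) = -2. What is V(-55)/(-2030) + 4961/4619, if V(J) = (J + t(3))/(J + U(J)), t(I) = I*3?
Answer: 840595594/782943595 ≈ 1.0736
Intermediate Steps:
U(c) = -2/3 (U(c) = (1/3)*(-2) = -2/3)
t(I) = 3*I
V(J) = (9 + J)/(-2/3 + J) (V(J) = (J + 3*3)/(J - 2/3) = (J + 9)/(-2/3 + J) = (9 + J)/(-2/3 + J))
V(-55)/(-2030) + 4961/4619 = (3*(9 - 55)/(-2 + 3*(-55)))/(-2030) + 4961/4619 = (3*(-46)/(-2 - 165))*(-1/2030) + 4961*(1/4619) = (3*(-46)/(-167))*(-1/2030) + 4961/4619 = (3*(-1/167)*(-46))*(-1/2030) + 4961/4619 = (138/167)*(-1/2030) + 4961/4619 = -69/169505 + 4961/4619 = 840595594/782943595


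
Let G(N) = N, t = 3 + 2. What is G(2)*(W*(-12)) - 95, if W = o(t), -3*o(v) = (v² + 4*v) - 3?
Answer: 241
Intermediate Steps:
t = 5
o(v) = 1 - 4*v/3 - v²/3 (o(v) = -((v² + 4*v) - 3)/3 = -(-3 + v² + 4*v)/3 = 1 - 4*v/3 - v²/3)
W = -14 (W = 1 - 4/3*5 - ⅓*5² = 1 - 20/3 - ⅓*25 = 1 - 20/3 - 25/3 = -14)
G(2)*(W*(-12)) - 95 = 2*(-14*(-12)) - 95 = 2*168 - 95 = 336 - 95 = 241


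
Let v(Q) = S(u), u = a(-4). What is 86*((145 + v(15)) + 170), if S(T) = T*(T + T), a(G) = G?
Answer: 29842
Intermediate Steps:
u = -4
S(T) = 2*T² (S(T) = T*(2*T) = 2*T²)
v(Q) = 32 (v(Q) = 2*(-4)² = 2*16 = 32)
86*((145 + v(15)) + 170) = 86*((145 + 32) + 170) = 86*(177 + 170) = 86*347 = 29842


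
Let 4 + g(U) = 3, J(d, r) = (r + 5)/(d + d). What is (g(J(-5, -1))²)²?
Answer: 1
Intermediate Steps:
J(d, r) = (5 + r)/(2*d) (J(d, r) = (5 + r)/((2*d)) = (5 + r)*(1/(2*d)) = (5 + r)/(2*d))
g(U) = -1 (g(U) = -4 + 3 = -1)
(g(J(-5, -1))²)² = ((-1)²)² = 1² = 1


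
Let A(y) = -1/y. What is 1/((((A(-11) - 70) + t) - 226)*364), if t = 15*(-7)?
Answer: -11/1605240 ≈ -6.8526e-6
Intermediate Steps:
t = -105
1/((((A(-11) - 70) + t) - 226)*364) = 1/((((-1/(-11) - 70) - 105) - 226)*364) = 1/((((-1*(-1/11) - 70) - 105) - 226)*364) = 1/((((1/11 - 70) - 105) - 226)*364) = 1/(((-769/11 - 105) - 226)*364) = 1/((-1924/11 - 226)*364) = 1/(-4410/11*364) = 1/(-1605240/11) = -11/1605240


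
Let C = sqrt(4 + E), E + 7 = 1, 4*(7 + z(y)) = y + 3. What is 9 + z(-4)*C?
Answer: 9 - 29*I*sqrt(2)/4 ≈ 9.0 - 10.253*I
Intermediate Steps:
z(y) = -25/4 + y/4 (z(y) = -7 + (y + 3)/4 = -7 + (3 + y)/4 = -7 + (3/4 + y/4) = -25/4 + y/4)
E = -6 (E = -7 + 1 = -6)
C = I*sqrt(2) (C = sqrt(4 - 6) = sqrt(-2) = I*sqrt(2) ≈ 1.4142*I)
9 + z(-4)*C = 9 + (-25/4 + (1/4)*(-4))*(I*sqrt(2)) = 9 + (-25/4 - 1)*(I*sqrt(2)) = 9 - 29*I*sqrt(2)/4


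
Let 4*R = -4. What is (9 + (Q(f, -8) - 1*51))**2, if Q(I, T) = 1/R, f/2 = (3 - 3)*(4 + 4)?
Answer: 1849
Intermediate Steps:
R = -1 (R = (1/4)*(-4) = -1)
f = 0 (f = 2*((3 - 3)*(4 + 4)) = 2*(0*8) = 2*0 = 0)
Q(I, T) = -1 (Q(I, T) = 1/(-1) = -1)
(9 + (Q(f, -8) - 1*51))**2 = (9 + (-1 - 1*51))**2 = (9 + (-1 - 51))**2 = (9 - 52)**2 = (-43)**2 = 1849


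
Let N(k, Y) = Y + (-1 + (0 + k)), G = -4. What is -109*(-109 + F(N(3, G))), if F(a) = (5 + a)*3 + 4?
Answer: 10464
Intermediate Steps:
N(k, Y) = -1 + Y + k (N(k, Y) = Y + (-1 + k) = -1 + Y + k)
F(a) = 19 + 3*a (F(a) = (15 + 3*a) + 4 = 19 + 3*a)
-109*(-109 + F(N(3, G))) = -109*(-109 + (19 + 3*(-1 - 4 + 3))) = -109*(-109 + (19 + 3*(-2))) = -109*(-109 + (19 - 6)) = -109*(-109 + 13) = -109*(-96) = 10464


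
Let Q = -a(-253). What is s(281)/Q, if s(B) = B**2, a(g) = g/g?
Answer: -78961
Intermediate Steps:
a(g) = 1
Q = -1 (Q = -1*1 = -1)
s(281)/Q = 281**2/(-1) = 78961*(-1) = -78961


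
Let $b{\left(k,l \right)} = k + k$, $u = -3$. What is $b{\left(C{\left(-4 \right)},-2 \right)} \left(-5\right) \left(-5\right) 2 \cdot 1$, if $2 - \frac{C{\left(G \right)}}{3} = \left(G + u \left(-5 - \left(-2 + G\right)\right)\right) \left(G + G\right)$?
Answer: $-16200$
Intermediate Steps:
$C{\left(G \right)} = 6 - 6 G \left(9 + 4 G\right)$ ($C{\left(G \right)} = 6 - 3 \left(G - 3 \left(-5 - \left(-2 + G\right)\right)\right) \left(G + G\right) = 6 - 3 \left(G - 3 \left(-3 - G\right)\right) 2 G = 6 - 3 \left(G + \left(9 + 3 G\right)\right) 2 G = 6 - 3 \left(9 + 4 G\right) 2 G = 6 - 3 \cdot 2 G \left(9 + 4 G\right) = 6 - 6 G \left(9 + 4 G\right)$)
$b{\left(k,l \right)} = 2 k$
$b{\left(C{\left(-4 \right)},-2 \right)} \left(-5\right) \left(-5\right) 2 \cdot 1 = 2 \left(6 - -216 - 24 \left(-4\right)^{2}\right) \left(-5\right) \left(-5\right) 2 \cdot 1 = 2 \left(6 + 216 - 384\right) 25 \cdot 2 \cdot 1 = 2 \left(6 + 216 - 384\right) 50 \cdot 1 = 2 \left(-162\right) 50 \cdot 1 = \left(-324\right) 50 \cdot 1 = \left(-16200\right) 1 = -16200$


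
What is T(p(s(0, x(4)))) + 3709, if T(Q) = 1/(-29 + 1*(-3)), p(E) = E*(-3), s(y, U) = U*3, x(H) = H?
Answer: 118687/32 ≈ 3709.0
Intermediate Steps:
s(y, U) = 3*U
p(E) = -3*E
T(Q) = -1/32 (T(Q) = 1/(-29 - 3) = 1/(-32) = -1/32)
T(p(s(0, x(4)))) + 3709 = -1/32 + 3709 = 118687/32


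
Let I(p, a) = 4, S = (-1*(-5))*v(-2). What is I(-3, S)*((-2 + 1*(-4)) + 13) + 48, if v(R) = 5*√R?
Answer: 76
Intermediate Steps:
S = 25*I*√2 (S = (-1*(-5))*(5*√(-2)) = 5*(5*(I*√2)) = 5*(5*I*√2) = 25*I*√2 ≈ 35.355*I)
I(-3, S)*((-2 + 1*(-4)) + 13) + 48 = 4*((-2 + 1*(-4)) + 13) + 48 = 4*((-2 - 4) + 13) + 48 = 4*(-6 + 13) + 48 = 4*7 + 48 = 28 + 48 = 76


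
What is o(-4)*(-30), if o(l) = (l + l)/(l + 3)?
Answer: -240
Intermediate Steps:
o(l) = 2*l/(3 + l) (o(l) = (2*l)/(3 + l) = 2*l/(3 + l))
o(-4)*(-30) = (2*(-4)/(3 - 4))*(-30) = (2*(-4)/(-1))*(-30) = (2*(-4)*(-1))*(-30) = 8*(-30) = -240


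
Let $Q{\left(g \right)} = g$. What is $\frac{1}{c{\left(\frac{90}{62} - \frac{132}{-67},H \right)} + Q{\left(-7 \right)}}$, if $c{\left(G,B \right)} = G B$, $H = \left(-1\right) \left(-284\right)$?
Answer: $\frac{2077}{2003849} \approx 0.0010365$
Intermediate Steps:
$H = 284$
$c{\left(G,B \right)} = B G$
$\frac{1}{c{\left(\frac{90}{62} - \frac{132}{-67},H \right)} + Q{\left(-7 \right)}} = \frac{1}{284 \left(\frac{90}{62} - \frac{132}{-67}\right) - 7} = \frac{1}{284 \left(90 \cdot \frac{1}{62} - - \frac{132}{67}\right) - 7} = \frac{1}{284 \left(\frac{45}{31} + \frac{132}{67}\right) - 7} = \frac{1}{284 \cdot \frac{7107}{2077} - 7} = \frac{1}{\frac{2018388}{2077} - 7} = \frac{1}{\frac{2003849}{2077}} = \frac{2077}{2003849}$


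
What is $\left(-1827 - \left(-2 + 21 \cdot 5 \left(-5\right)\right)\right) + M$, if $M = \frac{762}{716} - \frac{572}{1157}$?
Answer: $- \frac{41402443}{31862} \approx -1299.4$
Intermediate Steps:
$M = \frac{18157}{31862}$ ($M = 762 \cdot \frac{1}{716} - \frac{44}{89} = \frac{381}{358} - \frac{44}{89} = \frac{18157}{31862} \approx 0.56986$)
$\left(-1827 - \left(-2 + 21 \cdot 5 \left(-5\right)\right)\right) + M = \left(-1827 - \left(-2 + 21 \cdot 5 \left(-5\right)\right)\right) + \frac{18157}{31862} = \left(-1827 + \left(2 - -525\right)\right) + \frac{18157}{31862} = \left(-1827 + \left(2 + 525\right)\right) + \frac{18157}{31862} = \left(-1827 + 527\right) + \frac{18157}{31862} = -1300 + \frac{18157}{31862} = - \frac{41402443}{31862}$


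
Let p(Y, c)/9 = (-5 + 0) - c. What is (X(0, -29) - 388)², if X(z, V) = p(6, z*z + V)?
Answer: 29584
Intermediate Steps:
p(Y, c) = -45 - 9*c (p(Y, c) = 9*((-5 + 0) - c) = 9*(-5 - c) = -45 - 9*c)
X(z, V) = -45 - 9*V - 9*z² (X(z, V) = -45 - 9*(z*z + V) = -45 - 9*(z² + V) = -45 - 9*(V + z²) = -45 + (-9*V - 9*z²) = -45 - 9*V - 9*z²)
(X(0, -29) - 388)² = ((-45 - 9*(-29) - 9*0²) - 388)² = ((-45 + 261 - 9*0) - 388)² = ((-45 + 261 + 0) - 388)² = (216 - 388)² = (-172)² = 29584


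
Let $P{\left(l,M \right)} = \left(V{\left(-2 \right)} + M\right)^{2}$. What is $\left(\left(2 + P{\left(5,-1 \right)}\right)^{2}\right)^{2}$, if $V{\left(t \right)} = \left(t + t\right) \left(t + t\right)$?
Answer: $2655237841$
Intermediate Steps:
$V{\left(t \right)} = 4 t^{2}$ ($V{\left(t \right)} = 2 t 2 t = 4 t^{2}$)
$P{\left(l,M \right)} = \left(16 + M\right)^{2}$ ($P{\left(l,M \right)} = \left(4 \left(-2\right)^{2} + M\right)^{2} = \left(4 \cdot 4 + M\right)^{2} = \left(16 + M\right)^{2}$)
$\left(\left(2 + P{\left(5,-1 \right)}\right)^{2}\right)^{2} = \left(\left(2 + \left(16 - 1\right)^{2}\right)^{2}\right)^{2} = \left(\left(2 + 15^{2}\right)^{2}\right)^{2} = \left(\left(2 + 225\right)^{2}\right)^{2} = \left(227^{2}\right)^{2} = 51529^{2} = 2655237841$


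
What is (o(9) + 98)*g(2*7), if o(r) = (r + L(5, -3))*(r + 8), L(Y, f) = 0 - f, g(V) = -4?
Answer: -1208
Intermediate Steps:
L(Y, f) = -f
o(r) = (3 + r)*(8 + r) (o(r) = (r - 1*(-3))*(r + 8) = (r + 3)*(8 + r) = (3 + r)*(8 + r))
(o(9) + 98)*g(2*7) = ((24 + 9**2 + 11*9) + 98)*(-4) = ((24 + 81 + 99) + 98)*(-4) = (204 + 98)*(-4) = 302*(-4) = -1208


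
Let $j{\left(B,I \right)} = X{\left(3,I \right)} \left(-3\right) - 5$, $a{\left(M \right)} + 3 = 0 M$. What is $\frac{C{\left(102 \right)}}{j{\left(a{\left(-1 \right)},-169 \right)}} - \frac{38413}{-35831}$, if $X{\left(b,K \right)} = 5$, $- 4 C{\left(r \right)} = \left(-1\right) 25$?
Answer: $\frac{435453}{573296} \approx 0.75956$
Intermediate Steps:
$C{\left(r \right)} = \frac{25}{4}$ ($C{\left(r \right)} = - \frac{\left(-1\right) 25}{4} = \left(- \frac{1}{4}\right) \left(-25\right) = \frac{25}{4}$)
$a{\left(M \right)} = -3$ ($a{\left(M \right)} = -3 + 0 M = -3 + 0 = -3$)
$j{\left(B,I \right)} = -20$ ($j{\left(B,I \right)} = 5 \left(-3\right) - 5 = -15 - 5 = -20$)
$\frac{C{\left(102 \right)}}{j{\left(a{\left(-1 \right)},-169 \right)}} - \frac{38413}{-35831} = \frac{25}{4 \left(-20\right)} - \frac{38413}{-35831} = \frac{25}{4} \left(- \frac{1}{20}\right) - - \frac{38413}{35831} = - \frac{5}{16} + \frac{38413}{35831} = \frac{435453}{573296}$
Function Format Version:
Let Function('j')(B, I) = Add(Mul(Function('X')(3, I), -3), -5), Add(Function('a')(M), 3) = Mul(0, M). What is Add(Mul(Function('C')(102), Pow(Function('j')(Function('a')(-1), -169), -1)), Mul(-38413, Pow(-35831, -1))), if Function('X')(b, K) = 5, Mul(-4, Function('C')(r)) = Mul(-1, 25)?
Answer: Rational(435453, 573296) ≈ 0.75956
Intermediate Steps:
Function('C')(r) = Rational(25, 4) (Function('C')(r) = Mul(Rational(-1, 4), Mul(-1, 25)) = Mul(Rational(-1, 4), -25) = Rational(25, 4))
Function('a')(M) = -3 (Function('a')(M) = Add(-3, Mul(0, M)) = Add(-3, 0) = -3)
Function('j')(B, I) = -20 (Function('j')(B, I) = Add(Mul(5, -3), -5) = Add(-15, -5) = -20)
Add(Mul(Function('C')(102), Pow(Function('j')(Function('a')(-1), -169), -1)), Mul(-38413, Pow(-35831, -1))) = Add(Mul(Rational(25, 4), Pow(-20, -1)), Mul(-38413, Pow(-35831, -1))) = Add(Mul(Rational(25, 4), Rational(-1, 20)), Mul(-38413, Rational(-1, 35831))) = Add(Rational(-5, 16), Rational(38413, 35831)) = Rational(435453, 573296)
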